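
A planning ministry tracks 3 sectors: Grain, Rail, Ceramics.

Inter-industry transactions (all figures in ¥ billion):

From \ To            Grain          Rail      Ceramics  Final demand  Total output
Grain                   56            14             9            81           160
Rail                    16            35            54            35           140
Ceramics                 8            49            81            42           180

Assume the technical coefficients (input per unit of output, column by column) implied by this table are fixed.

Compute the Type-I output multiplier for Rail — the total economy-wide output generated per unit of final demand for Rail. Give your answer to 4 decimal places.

m_R = 3.4875

Technical coefficients a_ij = z_ij / X_j:
  a_GG = 56/160 = 0.35, a_RG = 16/160 = 0.10, a_CG = 8/160 = 0.05
  a_GR = 14/140 = 0.10, a_RR = 35/140 = 0.25, a_CR = 49/140 = 0.35
  a_GC = 9/180 = 0.05, a_RC = 54/180 = 0.30, a_CC = 81/180 = 0.45
I − A =
  [   0.65    -0.10    -0.05]
  [  -0.10     0.75    -0.30]
  [  -0.05    -0.35     0.55]
Cofactors of I−A, C_ij = (−1)^(i+j)·(minor ij) (rows/columns in the sector order above):
  C_11 = (0.75)(0.55) − (-0.30)(-0.35) = 0.3075
  C_12 = −[(-0.10)(0.55) − (-0.30)(-0.05)] = 0.0700
  C_13 = (-0.10)(-0.35) − (0.75)(-0.05) = 0.0725
  C_21 = −[(-0.10)(0.55) − (-0.05)(-0.35)] = 0.0725
  C_22 = (0.65)(0.55) − (-0.05)(-0.05) = 0.3550
  C_23 = −[(0.65)(-0.35) − (-0.10)(-0.05)] = 0.2325
  C_31 = (-0.10)(-0.30) − (-0.05)(0.75) = 0.0675
  C_32 = −[(0.65)(-0.30) − (-0.05)(-0.10)] = 0.2000
  C_33 = (0.65)(0.75) − (-0.10)(-0.10) = 0.4775
det(I−A) = Σ_j (I−A)_1j·C_1j = (0.65)(0.3075) + (-0.10)(0.0700) + (-0.05)(0.0725) = 0.18925
adj(I−A) = Cᵀ =
  [ 0.3075   0.0725   0.0675]
  [ 0.0700   0.3550   0.2000]
  [ 0.0725   0.2325   0.4775]
(I − A)⁻¹ = adj(I−A) / det(I−A) ≈
  [   1.62483     0.38309     0.35667]
  [   0.36988     1.87583     1.05680]
  [   0.38309     1.22853     2.52312]
The output multiplier for sector j is the column-j sum of the Leontief inverse (I − A)⁻¹ = adj(I−A) / det(I−A).
Column R of adj(I−A): (0.0725, 0.3550, 0.2325); det(I−A) = 0.18925.
m_R = (0.0725 + 0.3550 + 0.2325) / 0.18925 = 0.66 / 0.18925 ≈ 3.4875.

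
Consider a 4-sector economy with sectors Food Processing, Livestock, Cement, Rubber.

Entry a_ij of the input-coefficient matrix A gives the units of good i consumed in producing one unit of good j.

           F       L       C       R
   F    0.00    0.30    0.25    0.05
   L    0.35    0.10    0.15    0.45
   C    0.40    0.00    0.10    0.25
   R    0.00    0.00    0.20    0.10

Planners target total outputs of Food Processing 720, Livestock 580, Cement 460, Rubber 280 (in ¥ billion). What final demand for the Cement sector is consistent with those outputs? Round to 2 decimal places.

I − A =
  [   1.00    -0.30    -0.25    -0.05]
  [  -0.35     0.90    -0.15    -0.45]
  [  -0.40     0.00     0.90    -0.25]
  [   0.00     0.00    -0.20     0.90]
d = (I − A) x:
  d_F = (+1.00)·720 + (-0.30)·580 + (-0.25)·460 + (-0.05)·280 = 417.00
  d_L = (-0.35)·720 + (+0.90)·580 + (-0.15)·460 + (-0.45)·280 = 75.00
  d_C = (-0.40)·720 + (+0.00)·580 + (+0.90)·460 + (-0.25)·280 = 56.00
  d_R = (+0.00)·720 + (+0.00)·580 + (-0.20)·460 + (+0.90)·280 = 160.00

d_C = 56.00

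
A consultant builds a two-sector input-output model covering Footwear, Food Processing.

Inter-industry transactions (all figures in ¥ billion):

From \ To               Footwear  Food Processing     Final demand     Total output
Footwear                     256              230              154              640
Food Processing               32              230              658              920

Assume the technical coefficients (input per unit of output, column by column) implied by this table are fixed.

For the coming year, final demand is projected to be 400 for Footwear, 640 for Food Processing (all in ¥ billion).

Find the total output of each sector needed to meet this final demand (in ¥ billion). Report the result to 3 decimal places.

Technical coefficients a_ij = z_ij / X_j:
  a_11 = 256/640 = 0.40, a_21 = 32/640 = 0.05
  a_12 = 230/920 = 0.25, a_22 = 230/920 = 0.25
I − A =
  [   0.60    -0.25]
  [  -0.05     0.75]
det(I−A) = (0.60)(0.75) − (-0.25)(-0.05) = 0.4375
adj(I−A) = [[0.75, 0.25], [0.05, 0.60]]
(I − A)⁻¹ = adj(I−A) / det(I−A) ≈
  [   1.7143     0.5714]
  [   0.1143     1.3714]
x = (I − A)⁻¹ d = adj(I−A)·d / det(I−A), with det(I−A) = 0.4375:
  x_1 = (0.75·400 + 0.25·640) / 0.4375 = 460.00 / 0.4375 ≈ 1051.429
  x_2 = (0.05·400 + 0.60·640) / 0.4375 = 404.00 / 0.4375 ≈ 923.429

x_1 = 1051.429, x_2 = 923.429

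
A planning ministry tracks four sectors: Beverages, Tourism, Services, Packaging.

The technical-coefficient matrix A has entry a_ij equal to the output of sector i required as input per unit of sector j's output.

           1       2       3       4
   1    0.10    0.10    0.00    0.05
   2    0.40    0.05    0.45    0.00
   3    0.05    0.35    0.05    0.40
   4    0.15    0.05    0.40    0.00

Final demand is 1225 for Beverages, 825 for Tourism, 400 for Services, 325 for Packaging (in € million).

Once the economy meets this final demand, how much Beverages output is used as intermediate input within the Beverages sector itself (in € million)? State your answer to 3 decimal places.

I − A =
  [   0.90    -0.10     0.00    -0.05]
  [  -0.40     0.95    -0.45     0.00]
  [  -0.05    -0.35     0.95    -0.40]
  [  -0.15    -0.05    -0.40     1.00]
Compute the cofactors C_ij = (−1)^(i+j)·(3×3 minor ij) of I−A; the adjugate is their transpose:
adj(I−A) = Cᵀ =
  [ 0.584000   0.088375   0.065125   0.055250]
  [ 0.365500   0.702875   0.409625   0.182125]
  [ 0.252500   0.341500   0.806875   0.335375]
  [ 0.206875   0.185000   0.353000   0.630250]
det(I−A) = Σ_j (I−A)_1j·C_1j = (0.90)(0.584000) + (-0.10)(0.365500) + (0.00)(0.252500) + (-0.05)(0.206875) = 0.47870625
(I − A)⁻¹ = adj(I−A) / det(I−A) ≈
  [   1.2200     0.1846     0.1360     0.1154]
  [   0.7635     1.4683     0.8557     0.3805]
  [   0.5275     0.7134     1.6855     0.7006]
  [   0.4322     0.3865     0.7374     1.3166]
First solve x = (I − A)⁻¹ d = adj(I−A)·d / det(I−A); in particular x_1 = (0.584000·1225 + 0.088375·825 + 0.065125·400 + 0.055250·325) / 0.47870625 = 832.315625 / 0.47870625 ≈ 1738.67716.
Intermediate flow from 1 to 1: z_11 = a_11 · x_1 = 0.10 × 832.315625 / 0.47870625 = 83.2315625 / 0.47870625 ≈ 173.868.

z_11 = 173.868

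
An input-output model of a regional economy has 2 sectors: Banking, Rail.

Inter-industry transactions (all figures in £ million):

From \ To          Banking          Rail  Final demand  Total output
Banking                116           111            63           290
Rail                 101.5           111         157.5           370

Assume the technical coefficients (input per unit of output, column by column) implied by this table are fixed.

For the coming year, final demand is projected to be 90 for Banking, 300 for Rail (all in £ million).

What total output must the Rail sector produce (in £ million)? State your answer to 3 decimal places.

Technical coefficients a_ij = z_ij / X_j:
  a_BB = 116/290 = 0.40, a_RB = 101.5/290 = 0.35
  a_BR = 111/370 = 0.30, a_RR = 111/370 = 0.30
I − A =
  [   0.60    -0.30]
  [  -0.35     0.70]
det(I−A) = (0.60)(0.70) − (-0.30)(-0.35) = 0.3150
adj(I−A) = [[0.70, 0.30], [0.35, 0.60]]
(I − A)⁻¹ = adj(I−A) / det(I−A) ≈
  [   2.2222     0.9524]
  [   1.1111     1.9048]
x = (I − A)⁻¹ d = adj(I−A)·d / det(I−A), with det(I−A) = 0.3150:
  x_B = (0.70·90 + 0.30·300) / 0.3150 = 153.00 / 0.3150 ≈ 485.714
  x_R = (0.35·90 + 0.60·300) / 0.3150 = 211.50 / 0.3150 ≈ 671.429

x_R = 671.429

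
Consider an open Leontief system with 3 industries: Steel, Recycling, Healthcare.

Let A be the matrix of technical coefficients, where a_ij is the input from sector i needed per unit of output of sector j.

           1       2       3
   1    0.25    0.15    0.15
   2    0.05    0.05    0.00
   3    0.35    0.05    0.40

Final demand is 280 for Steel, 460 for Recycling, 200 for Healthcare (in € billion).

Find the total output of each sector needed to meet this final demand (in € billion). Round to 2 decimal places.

I − A =
  [   0.75    -0.15    -0.15]
  [  -0.05     0.95     0.00]
  [  -0.35    -0.05     0.60]
Cofactors of I−A, C_ij = (−1)^(i+j)·(minor ij) (rows/columns in the sector order above):
  C_11 = (0.95)(0.60) − (0.00)(-0.05) = 0.5700
  C_12 = −[(-0.05)(0.60) − (0.00)(-0.35)] = 0.0300
  C_13 = (-0.05)(-0.05) − (0.95)(-0.35) = 0.3350
  C_21 = −[(-0.15)(0.60) − (-0.15)(-0.05)] = 0.0975
  C_22 = (0.75)(0.60) − (-0.15)(-0.35) = 0.3975
  C_23 = −[(0.75)(-0.05) − (-0.15)(-0.35)] = 0.0900
  C_31 = (-0.15)(0.00) − (-0.15)(0.95) = 0.1425
  C_32 = −[(0.75)(0.00) − (-0.15)(-0.05)] = 0.0075
  C_33 = (0.75)(0.95) − (-0.15)(-0.05) = 0.7050
det(I−A) = Σ_j (I−A)_1j·C_1j = (0.75)(0.5700) + (-0.15)(0.0300) + (-0.15)(0.3350) = 0.37275
adj(I−A) = Cᵀ =
  [ 0.5700   0.0975   0.1425]
  [ 0.0300   0.3975   0.0075]
  [ 0.3350   0.0900   0.7050]
(I − A)⁻¹ = adj(I−A) / det(I−A) ≈
  [   1.5292     0.2616     0.3823]
  [   0.0805     1.0664     0.0201]
  [   0.8987     0.2414     1.8913]
x = (I − A)⁻¹ d = adj(I−A)·d / det(I−A), with det(I−A) = 0.37275:
  x_1 = (0.5700·280 + 0.0975·460 + 0.1425·200) / 0.37275 = 232.95 / 0.37275 ≈ 624.95
  x_2 = (0.0300·280 + 0.3975·460 + 0.0075·200) / 0.37275 = 192.75 / 0.37275 ≈ 517.10
  x_3 = (0.3350·280 + 0.0900·460 + 0.7050·200) / 0.37275 = 276.20 / 0.37275 ≈ 740.98

x_1 = 624.95, x_2 = 517.10, x_3 = 740.98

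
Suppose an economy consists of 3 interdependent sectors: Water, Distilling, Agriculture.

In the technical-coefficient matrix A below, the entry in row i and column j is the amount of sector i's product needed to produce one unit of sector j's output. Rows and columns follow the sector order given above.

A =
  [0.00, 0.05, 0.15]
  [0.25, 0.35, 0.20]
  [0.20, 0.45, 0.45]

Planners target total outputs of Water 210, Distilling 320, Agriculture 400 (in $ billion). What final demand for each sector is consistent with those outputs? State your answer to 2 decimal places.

d_1 = 134.00, d_2 = 75.50, d_3 = 34.00

I − A =
  [   1.00    -0.05    -0.15]
  [  -0.25     0.65    -0.20]
  [  -0.20    -0.45     0.55]
d = (I − A) x:
  d_1 = (+1.00)·210 + (-0.05)·320 + (-0.15)·400 = 134.00
  d_2 = (-0.25)·210 + (+0.65)·320 + (-0.20)·400 = 75.50
  d_3 = (-0.20)·210 + (-0.45)·320 + (+0.55)·400 = 34.00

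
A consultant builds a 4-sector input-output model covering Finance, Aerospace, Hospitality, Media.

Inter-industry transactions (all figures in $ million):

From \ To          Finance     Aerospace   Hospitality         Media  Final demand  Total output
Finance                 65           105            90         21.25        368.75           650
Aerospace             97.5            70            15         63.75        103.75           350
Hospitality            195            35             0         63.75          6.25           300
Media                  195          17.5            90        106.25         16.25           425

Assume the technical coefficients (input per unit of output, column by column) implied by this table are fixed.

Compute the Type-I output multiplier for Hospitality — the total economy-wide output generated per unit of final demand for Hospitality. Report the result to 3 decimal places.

m_3 = 3.089

Technical coefficients a_ij = z_ij / X_j:
  a_11 = 65/650 = 0.10, a_21 = 97.5/650 = 0.15, a_31 = 195/650 = 0.30, a_41 = 195/650 = 0.30
  a_12 = 105/350 = 0.30, a_22 = 70/350 = 0.20, a_32 = 35/350 = 0.10, a_42 = 17.5/350 = 0.05
  a_13 = 90/300 = 0.30, a_23 = 15/300 = 0.05, a_33 = 0/300 = 0.00, a_43 = 90/300 = 0.30
  a_14 = 21.25/425 = 0.05, a_24 = 63.75/425 = 0.15, a_34 = 63.75/425 = 0.15, a_44 = 106.25/425 = 0.25
I − A =
  [   0.90    -0.30    -0.30    -0.05]
  [  -0.15     0.80    -0.05    -0.15]
  [  -0.30    -0.10     1.00    -0.15]
  [  -0.30    -0.05    -0.30     0.75]
Compute the cofactors C_ij = (−1)^(i+j)·(3×3 minor ij) of I−A; the adjugate is their transpose:
adj(I−A) = Cᵀ =
  [ 0.547875   0.240250   0.214625   0.127500]
  [ 0.177750   0.534000   0.123000   0.143250]
  [ 0.230625   0.154500   0.473625   0.141000]
  [ 0.323250   0.193500   0.283500   0.589500]
det(I−A) = Σ_j (I−A)_1j·C_1j = (0.90)(0.547875) + (-0.30)(0.177750) + (-0.30)(0.230625) + (-0.05)(0.323250) = 0.3544125
(I − A)⁻¹ = adj(I−A) / det(I−A) ≈
  [   1.5459     0.6779     0.6056     0.3598]
  [   0.5015     1.5067     0.3471     0.4042]
  [   0.6507     0.4359     1.3364     0.3978]
  [   0.9121     0.5460     0.7999     1.6633]
The output multiplier for sector j is the column-j sum of the Leontief inverse (I − A)⁻¹ = adj(I−A) / det(I−A).
Column 3 of adj(I−A): (0.214625, 0.123000, 0.473625, 0.283500); det(I−A) = 0.3544125.
m_3 = (0.214625 + 0.123000 + 0.473625 + 0.283500) / 0.3544125 = 1.09475 / 0.3544125 ≈ 3.089.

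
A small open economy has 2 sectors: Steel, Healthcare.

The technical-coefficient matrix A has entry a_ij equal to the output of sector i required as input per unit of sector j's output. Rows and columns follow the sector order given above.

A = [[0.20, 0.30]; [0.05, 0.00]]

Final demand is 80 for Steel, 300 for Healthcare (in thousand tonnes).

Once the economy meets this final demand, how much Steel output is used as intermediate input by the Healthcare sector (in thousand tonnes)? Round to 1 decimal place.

I − A =
  [   0.80    -0.30]
  [  -0.05     1.00]
det(I−A) = (0.80)(1.00) − (-0.30)(-0.05) = 0.7850
adj(I−A) = [[1.00, 0.30], [0.05, 0.80]]
(I − A)⁻¹ = adj(I−A) / det(I−A) ≈
  [   1.2739     0.3822]
  [   0.0637     1.0191]
First solve x = (I − A)⁻¹ d = adj(I−A)·d / det(I−A); in particular x_H = (0.05·80 + 0.80·300) / 0.7850 = 244.00 / 0.7850 ≈ 310.828.
Intermediate flow from S to H: z_SH = a_SH · x_H = 0.30 × 244.00 / 0.7850 = 73.20 / 0.7850 ≈ 93.2.

z_SH = 93.2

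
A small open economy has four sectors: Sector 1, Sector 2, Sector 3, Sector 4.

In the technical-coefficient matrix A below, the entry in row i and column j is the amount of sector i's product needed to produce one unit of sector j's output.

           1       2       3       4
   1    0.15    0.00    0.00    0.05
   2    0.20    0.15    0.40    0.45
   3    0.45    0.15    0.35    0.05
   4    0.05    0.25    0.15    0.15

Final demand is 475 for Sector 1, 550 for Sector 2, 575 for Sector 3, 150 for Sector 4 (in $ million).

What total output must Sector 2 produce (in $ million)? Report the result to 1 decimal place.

x_2 = 2395.1

I − A =
  [   0.85     0.00     0.00    -0.05]
  [  -0.20     0.85    -0.40    -0.45]
  [  -0.45    -0.15     0.65    -0.05]
  [  -0.05    -0.25    -0.15     0.85]
Compute the cofactors C_ij = (−1)^(i+j)·(3×3 minor ij) of I−A; the adjugate is their transpose:
adj(I−A) = Cᵀ =
  [ 0.324000   0.009250   0.011375   0.024625]
  [ 0.308000   0.458250   0.346875   0.281125]
  [ 0.308000   0.124250   0.513875   0.114125]
  [ 0.164000   0.157250   0.193375   0.418625]
det(I−A) = Σ_j (I−A)_1j·C_1j = (0.85)(0.324000) + (0.00)(0.308000) + (0.00)(0.308000) + (-0.05)(0.164000) = 0.2672
(I − A)⁻¹ = adj(I−A) / det(I−A) ≈
  [   1.2126     0.0346     0.0426     0.0922]
  [   1.1527     1.7150     1.2982     1.0521]
  [   1.1527     0.4650     1.9232     0.4271]
  [   0.6138     0.5885     0.7237     1.5667]
x = (I − A)⁻¹ d = adj(I−A)·d / det(I−A), with det(I−A) = 0.2672:
  x_1 = (0.324000·475 + 0.009250·550 + 0.011375·575 + 0.024625·150) / 0.2672 = 169.221875 / 0.2672 ≈ 633.3
  x_2 = (0.308000·475 + 0.458250·550 + 0.346875·575 + 0.281125·150) / 0.2672 = 639.959375 / 0.2672 ≈ 2395.1
  x_3 = (0.308000·475 + 0.124250·550 + 0.513875·575 + 0.114125·150) / 0.2672 = 527.234375 / 0.2672 ≈ 1973.2
  x_4 = (0.164000·475 + 0.157250·550 + 0.193375·575 + 0.418625·150) / 0.2672 = 338.371875 / 0.2672 ≈ 1266.4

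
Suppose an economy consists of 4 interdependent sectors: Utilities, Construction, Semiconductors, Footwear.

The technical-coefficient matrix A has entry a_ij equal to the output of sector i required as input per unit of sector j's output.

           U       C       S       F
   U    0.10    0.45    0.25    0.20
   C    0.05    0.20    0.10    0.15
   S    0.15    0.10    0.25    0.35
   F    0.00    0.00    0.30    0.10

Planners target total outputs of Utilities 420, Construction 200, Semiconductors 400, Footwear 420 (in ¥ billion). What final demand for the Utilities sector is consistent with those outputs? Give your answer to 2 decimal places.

d_U = 104.00

I − A =
  [   0.90    -0.45    -0.25    -0.20]
  [  -0.05     0.80    -0.10    -0.15]
  [  -0.15    -0.10     0.75    -0.35]
  [   0.00     0.00    -0.30     0.90]
d = (I − A) x:
  d_U = (+0.90)·420 + (-0.45)·200 + (-0.25)·400 + (-0.20)·420 = 104.00
  d_C = (-0.05)·420 + (+0.80)·200 + (-0.10)·400 + (-0.15)·420 = 36.00
  d_S = (-0.15)·420 + (-0.10)·200 + (+0.75)·400 + (-0.35)·420 = 70.00
  d_F = (+0.00)·420 + (+0.00)·200 + (-0.30)·400 + (+0.90)·420 = 258.00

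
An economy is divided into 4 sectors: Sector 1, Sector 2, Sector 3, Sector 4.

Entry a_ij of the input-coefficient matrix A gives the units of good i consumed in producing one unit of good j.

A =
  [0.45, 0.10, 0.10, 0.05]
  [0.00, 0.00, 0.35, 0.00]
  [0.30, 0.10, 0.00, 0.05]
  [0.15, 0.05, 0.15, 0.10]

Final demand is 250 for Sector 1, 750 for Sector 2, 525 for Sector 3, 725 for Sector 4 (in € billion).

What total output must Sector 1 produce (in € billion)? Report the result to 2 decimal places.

I − A =
  [   0.55    -0.10    -0.10    -0.05]
  [   0.00     1.00    -0.35     0.00]
  [  -0.30    -0.10     1.00    -0.05]
  [  -0.15    -0.05    -0.15     0.90]
Compute the cofactors C_ij = (−1)^(i+j)·(3×3 minor ij) of I−A; the adjugate is their transpose:
adj(I−A) = Cᵀ =
  [ 0.860125   0.101750   0.129875   0.055000]
  [ 0.097125   0.453375   0.170625   0.014875]
  [ 0.277500   0.078625   0.487500   0.042500]
  [ 0.195000   0.055250   0.112375   0.490250]
det(I−A) = Σ_j (I−A)_1j·C_1j = (0.55)(0.860125) + (-0.10)(0.097125) + (-0.10)(0.277500) + (-0.05)(0.195000) = 0.42585625
(I − A)⁻¹ = adj(I−A) / det(I−A) ≈
  [   2.0198     0.2389     0.3050     0.1292]
  [   0.2281     1.0646     0.4007     0.0349]
  [   0.6516     0.1846     1.1448     0.0998]
  [   0.4579     0.1297     0.2639     1.1512]
x = (I − A)⁻¹ d = adj(I−A)·d / det(I−A), with det(I−A) = 0.42585625:
  x_1 = (0.860125·250 + 0.101750·750 + 0.129875·525 + 0.055000·725) / 0.42585625 = 399.403125 / 0.42585625 ≈ 937.88
  x_2 = (0.097125·250 + 0.453375·750 + 0.170625·525 + 0.014875·725) / 0.42585625 = 464.675 / 0.42585625 ≈ 1091.15
  x_3 = (0.277500·250 + 0.078625·750 + 0.487500·525 + 0.042500·725) / 0.42585625 = 415.09375 / 0.42585625 ≈ 974.73
  x_4 = (0.195000·250 + 0.055250·750 + 0.112375·525 + 0.490250·725) / 0.42585625 = 504.615625 / 0.42585625 ≈ 1184.94

x_1 = 937.88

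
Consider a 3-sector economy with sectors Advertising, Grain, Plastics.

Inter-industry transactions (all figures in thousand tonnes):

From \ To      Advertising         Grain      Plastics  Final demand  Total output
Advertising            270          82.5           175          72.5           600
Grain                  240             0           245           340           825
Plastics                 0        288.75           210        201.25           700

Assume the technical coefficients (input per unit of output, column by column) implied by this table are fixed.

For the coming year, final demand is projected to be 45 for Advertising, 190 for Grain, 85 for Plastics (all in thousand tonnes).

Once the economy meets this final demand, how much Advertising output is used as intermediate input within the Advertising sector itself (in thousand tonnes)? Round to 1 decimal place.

Technical coefficients a_ij = z_ij / X_j:
  a_11 = 270/600 = 0.45, a_21 = 240/600 = 0.40, a_31 = 0/600 = 0.00
  a_12 = 82.5/825 = 0.10, a_22 = 0/825 = 0.00, a_32 = 288.75/825 = 0.35
  a_13 = 175/700 = 0.25, a_23 = 245/700 = 0.35, a_33 = 210/700 = 0.30
I − A =
  [   0.55    -0.10    -0.25]
  [  -0.40     1.00    -0.35]
  [   0.00    -0.35     0.70]
Cofactors of I−A, C_ij = (−1)^(i+j)·(minor ij) (rows/columns in the sector order above):
  C_11 = (1.00)(0.70) − (-0.35)(-0.35) = 0.5775
  C_12 = −[(-0.40)(0.70) − (-0.35)(0.00)] = 0.2800
  C_13 = (-0.40)(-0.35) − (1.00)(0.00) = 0.1400
  C_21 = −[(-0.10)(0.70) − (-0.25)(-0.35)] = 0.1575
  C_22 = (0.55)(0.70) − (-0.25)(0.00) = 0.3850
  C_23 = −[(0.55)(-0.35) − (-0.10)(0.00)] = 0.1925
  C_31 = (-0.10)(-0.35) − (-0.25)(1.00) = 0.2850
  C_32 = −[(0.55)(-0.35) − (-0.25)(-0.40)] = 0.2925
  C_33 = (0.55)(1.00) − (-0.10)(-0.40) = 0.5100
det(I−A) = Σ_j (I−A)_1j·C_1j = (0.55)(0.5775) + (-0.10)(0.2800) + (-0.25)(0.1400) = 0.254625
adj(I−A) = Cᵀ =
  [ 0.5775   0.1575   0.2850]
  [ 0.2800   0.3850   0.2925]
  [ 0.1400   0.1925   0.5100]
(I − A)⁻¹ = adj(I−A) / det(I−A) ≈
  [   2.2680     0.6186     1.1193]
  [   1.0997     1.5120     1.1487]
  [   0.5498     0.7560     2.0029]
First solve x = (I − A)⁻¹ d = adj(I−A)·d / det(I−A); in particular x_1 = (0.5775·45 + 0.1575·190 + 0.2850·85) / 0.254625 = 80.1375 / 0.254625 ≈ 314.728.
Intermediate flow from 1 to 1: z_11 = a_11 · x_1 = 0.45 × 80.1375 / 0.254625 = 36.061875 / 0.254625 ≈ 141.6.

z_11 = 141.6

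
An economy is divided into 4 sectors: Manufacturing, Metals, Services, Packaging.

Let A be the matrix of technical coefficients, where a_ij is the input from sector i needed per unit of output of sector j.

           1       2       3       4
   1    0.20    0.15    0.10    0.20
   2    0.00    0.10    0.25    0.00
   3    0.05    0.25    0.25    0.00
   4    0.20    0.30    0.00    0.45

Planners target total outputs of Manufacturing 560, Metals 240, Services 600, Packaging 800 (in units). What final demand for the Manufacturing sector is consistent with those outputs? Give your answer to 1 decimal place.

d_1 = 192.0

I − A =
  [   0.80    -0.15    -0.10    -0.20]
  [   0.00     0.90    -0.25     0.00]
  [  -0.05    -0.25     0.75     0.00]
  [  -0.20    -0.30     0.00     0.55]
d = (I − A) x:
  d_1 = (+0.80)·560 + (-0.15)·240 + (-0.10)·600 + (-0.20)·800 = 192.0
  d_2 = (+0.00)·560 + (+0.90)·240 + (-0.25)·600 + (+0.00)·800 = 66.0
  d_3 = (-0.05)·560 + (-0.25)·240 + (+0.75)·600 + (+0.00)·800 = 362.0
  d_4 = (-0.20)·560 + (-0.30)·240 + (+0.00)·600 + (+0.55)·800 = 256.0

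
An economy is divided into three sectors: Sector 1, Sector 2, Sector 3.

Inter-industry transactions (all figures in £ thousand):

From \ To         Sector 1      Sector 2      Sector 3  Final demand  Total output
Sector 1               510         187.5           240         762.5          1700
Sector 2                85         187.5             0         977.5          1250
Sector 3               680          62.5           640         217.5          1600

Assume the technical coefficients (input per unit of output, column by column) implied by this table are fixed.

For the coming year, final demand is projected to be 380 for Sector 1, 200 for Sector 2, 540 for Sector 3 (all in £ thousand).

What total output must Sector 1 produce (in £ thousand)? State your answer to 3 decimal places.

Technical coefficients a_ij = z_ij / X_j:
  a_11 = 510/1700 = 0.30, a_21 = 85/1700 = 0.05, a_31 = 680/1700 = 0.40
  a_12 = 187.5/1250 = 0.15, a_22 = 187.5/1250 = 0.15, a_32 = 62.5/1250 = 0.05
  a_13 = 240/1600 = 0.15, a_23 = 0/1600 = 0.00, a_33 = 640/1600 = 0.40
I − A =
  [   0.70    -0.15    -0.15]
  [  -0.05     0.85     0.00]
  [  -0.40    -0.05     0.60]
Cofactors of I−A, C_ij = (−1)^(i+j)·(minor ij) (rows/columns in the sector order above):
  C_11 = (0.85)(0.60) − (0.00)(-0.05) = 0.5100
  C_12 = −[(-0.05)(0.60) − (0.00)(-0.40)] = 0.0300
  C_13 = (-0.05)(-0.05) − (0.85)(-0.40) = 0.3425
  C_21 = −[(-0.15)(0.60) − (-0.15)(-0.05)] = 0.0975
  C_22 = (0.70)(0.60) − (-0.15)(-0.40) = 0.3600
  C_23 = −[(0.70)(-0.05) − (-0.15)(-0.40)] = 0.0950
  C_31 = (-0.15)(0.00) − (-0.15)(0.85) = 0.1275
  C_32 = −[(0.70)(0.00) − (-0.15)(-0.05)] = 0.0075
  C_33 = (0.70)(0.85) − (-0.15)(-0.05) = 0.5875
det(I−A) = Σ_j (I−A)_1j·C_1j = (0.70)(0.5100) + (-0.15)(0.0300) + (-0.15)(0.3425) = 0.301125
adj(I−A) = Cᵀ =
  [ 0.5100   0.0975   0.1275]
  [ 0.0300   0.3600   0.0075]
  [ 0.3425   0.0950   0.5875]
(I − A)⁻¹ = adj(I−A) / det(I−A) ≈
  [   1.6936     0.3238     0.4234]
  [   0.0996     1.1955     0.0249]
  [   1.1374     0.3155     1.9510]
x = (I − A)⁻¹ d = adj(I−A)·d / det(I−A), with det(I−A) = 0.301125:
  x_1 = (0.5100·380 + 0.0975·200 + 0.1275·540) / 0.301125 = 282.15 / 0.301125 ≈ 936.986
  x_2 = (0.0300·380 + 0.3600·200 + 0.0075·540) / 0.301125 = 87.45 / 0.301125 ≈ 290.411
  x_3 = (0.3425·380 + 0.0950·200 + 0.5875·540) / 0.301125 = 466.40 / 0.301125 ≈ 1548.858

x_1 = 936.986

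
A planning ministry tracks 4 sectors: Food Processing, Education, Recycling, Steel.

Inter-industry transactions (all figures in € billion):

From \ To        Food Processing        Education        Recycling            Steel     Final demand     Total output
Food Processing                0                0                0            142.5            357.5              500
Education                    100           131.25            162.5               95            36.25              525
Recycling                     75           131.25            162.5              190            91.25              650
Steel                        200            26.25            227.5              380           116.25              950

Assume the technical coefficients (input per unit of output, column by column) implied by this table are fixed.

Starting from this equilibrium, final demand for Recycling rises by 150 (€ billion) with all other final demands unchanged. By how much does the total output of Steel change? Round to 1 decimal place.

Technical coefficients a_ij = z_ij / X_j:
  a_FF = 0/500 = 0.00, a_EF = 100/500 = 0.20, a_RF = 75/500 = 0.15, a_SF = 200/500 = 0.40
  a_FE = 0/525 = 0.00, a_EE = 131.25/525 = 0.25, a_RE = 131.25/525 = 0.25, a_SE = 26.25/525 = 0.05
  a_FR = 0/650 = 0.00, a_ER = 162.5/650 = 0.25, a_RR = 162.5/650 = 0.25, a_SR = 227.5/650 = 0.35
  a_FS = 142.5/950 = 0.15, a_ES = 95/950 = 0.10, a_RS = 190/950 = 0.20, a_SS = 380/950 = 0.40
I − A =
  [   1.00     0.00     0.00    -0.15]
  [  -0.20     0.75    -0.25    -0.10]
  [  -0.15    -0.25     0.75    -0.20]
  [  -0.40    -0.05    -0.35     0.60]
Compute the cofactors C_ij = (−1)^(i+j)·(3×3 minor ij) of I−A; the adjugate is their transpose:
adj(I−A) = Cᵀ =
  [ 0.232500   0.018750   0.041250   0.075000]
  [ 0.153750   0.327125   0.180500   0.153125]
  [ 0.168750   0.146125   0.398500   0.199375]
  [ 0.266250   0.125000   0.275000   0.500000]
det(I−A) = Σ_j (I−A)_1j·C_1j = (1.00)(0.232500) + (0.00)(0.153750) + (0.00)(0.168750) + (-0.15)(0.266250) = 0.1925625
(I − A)⁻¹ = adj(I−A) / det(I−A) ≈
  [   1.2074     0.0974     0.2142     0.3895]
  [   0.7984     1.6988     0.9374     0.7952]
  [   0.8763     0.7588     2.0695     1.0354]
  [   1.3827     0.6491     1.4281     2.5966]
Δx = (I − A)⁻¹ Δd with Δd having +150 in the Recycling component and 0 elsewhere.
So Δx_S = L_SR · (+150), where L_SR = adj(I−A)_SR / det(I−A) = 0.275000 / 0.1925625.
Δx_S = 0.275000 × (+150) / 0.1925625 = 41.25 / 0.1925625 ≈ 214.2.

Δx_S = 214.2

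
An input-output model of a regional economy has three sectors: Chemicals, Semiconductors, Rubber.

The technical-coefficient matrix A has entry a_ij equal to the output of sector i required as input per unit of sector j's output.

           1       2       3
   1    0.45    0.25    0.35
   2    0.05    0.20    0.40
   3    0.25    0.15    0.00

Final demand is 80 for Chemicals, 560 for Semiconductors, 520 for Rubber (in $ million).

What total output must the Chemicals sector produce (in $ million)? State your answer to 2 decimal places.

I − A =
  [   0.55    -0.25    -0.35]
  [  -0.05     0.80    -0.40]
  [  -0.25    -0.15     1.00]
Cofactors of I−A, C_ij = (−1)^(i+j)·(minor ij) (rows/columns in the sector order above):
  C_11 = (0.80)(1.00) − (-0.40)(-0.15) = 0.7400
  C_12 = −[(-0.05)(1.00) − (-0.40)(-0.25)] = 0.1500
  C_13 = (-0.05)(-0.15) − (0.80)(-0.25) = 0.2075
  C_21 = −[(-0.25)(1.00) − (-0.35)(-0.15)] = 0.3025
  C_22 = (0.55)(1.00) − (-0.35)(-0.25) = 0.4625
  C_23 = −[(0.55)(-0.15) − (-0.25)(-0.25)] = 0.1450
  C_31 = (-0.25)(-0.40) − (-0.35)(0.80) = 0.3800
  C_32 = −[(0.55)(-0.40) − (-0.35)(-0.05)] = 0.2375
  C_33 = (0.55)(0.80) − (-0.25)(-0.05) = 0.4275
det(I−A) = Σ_j (I−A)_1j·C_1j = (0.55)(0.7400) + (-0.25)(0.1500) + (-0.35)(0.2075) = 0.296875
adj(I−A) = Cᵀ =
  [ 0.7400   0.3025   0.3800]
  [ 0.1500   0.4625   0.2375]
  [ 0.2075   0.1450   0.4275]
(I − A)⁻¹ = adj(I−A) / det(I−A) ≈
  [   2.4926     1.0189     1.2800]
  [   0.5053     1.5579     0.8000]
  [   0.6989     0.4884     1.4400]
x = (I − A)⁻¹ d = adj(I−A)·d / det(I−A), with det(I−A) = 0.296875:
  x_1 = (0.7400·80 + 0.3025·560 + 0.3800·520) / 0.296875 = 426.20 / 0.296875 ≈ 1435.62
  x_2 = (0.1500·80 + 0.4625·560 + 0.2375·520) / 0.296875 = 394.50 / 0.296875 ≈ 1328.84
  x_3 = (0.2075·80 + 0.1450·560 + 0.4275·520) / 0.296875 = 320.10 / 0.296875 ≈ 1078.23

x_1 = 1435.62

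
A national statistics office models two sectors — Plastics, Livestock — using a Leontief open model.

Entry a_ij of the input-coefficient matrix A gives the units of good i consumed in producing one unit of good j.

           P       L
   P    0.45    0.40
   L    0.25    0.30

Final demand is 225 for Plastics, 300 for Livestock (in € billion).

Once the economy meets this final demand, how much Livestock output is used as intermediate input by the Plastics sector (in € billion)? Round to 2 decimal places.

z_LP = 243.42

I − A =
  [   0.55    -0.40]
  [  -0.25     0.70]
det(I−A) = (0.55)(0.70) − (-0.40)(-0.25) = 0.2850
adj(I−A) = [[0.70, 0.40], [0.25, 0.55]]
(I − A)⁻¹ = adj(I−A) / det(I−A) ≈
  [   2.4561     1.4035]
  [   0.8772     1.9298]
First solve x = (I − A)⁻¹ d = adj(I−A)·d / det(I−A); in particular x_P = (0.70·225 + 0.40·300) / 0.2850 = 277.50 / 0.2850 ≈ 973.6842.
Intermediate flow from L to P: z_LP = a_LP · x_P = 0.25 × 277.50 / 0.2850 = 69.375 / 0.2850 ≈ 243.42.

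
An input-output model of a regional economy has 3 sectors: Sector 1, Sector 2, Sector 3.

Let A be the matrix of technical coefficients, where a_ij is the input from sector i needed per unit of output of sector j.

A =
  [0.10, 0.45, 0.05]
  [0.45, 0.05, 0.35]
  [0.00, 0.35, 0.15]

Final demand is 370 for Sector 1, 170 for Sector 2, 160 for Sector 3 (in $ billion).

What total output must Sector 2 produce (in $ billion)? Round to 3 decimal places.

x_2 = 745.876

I − A =
  [   0.90    -0.45    -0.05]
  [  -0.45     0.95    -0.35]
  [   0.00    -0.35     0.85]
Cofactors of I−A, C_ij = (−1)^(i+j)·(minor ij) (rows/columns in the sector order above):
  C_11 = (0.95)(0.85) − (-0.35)(-0.35) = 0.6850
  C_12 = −[(-0.45)(0.85) − (-0.35)(0.00)] = 0.3825
  C_13 = (-0.45)(-0.35) − (0.95)(0.00) = 0.1575
  C_21 = −[(-0.45)(0.85) − (-0.05)(-0.35)] = 0.4000
  C_22 = (0.90)(0.85) − (-0.05)(0.00) = 0.7650
  C_23 = −[(0.90)(-0.35) − (-0.45)(0.00)] = 0.3150
  C_31 = (-0.45)(-0.35) − (-0.05)(0.95) = 0.2050
  C_32 = −[(0.90)(-0.35) − (-0.05)(-0.45)] = 0.3375
  C_33 = (0.90)(0.95) − (-0.45)(-0.45) = 0.6525
det(I−A) = Σ_j (I−A)_1j·C_1j = (0.90)(0.6850) + (-0.45)(0.3825) + (-0.05)(0.1575) = 0.4365
adj(I−A) = Cᵀ =
  [ 0.6850   0.4000   0.2050]
  [ 0.3825   0.7650   0.3375]
  [ 0.1575   0.3150   0.6525]
(I − A)⁻¹ = adj(I−A) / det(I−A) ≈
  [   1.5693     0.9164     0.4696]
  [   0.8763     1.7526     0.7732]
  [   0.3608     0.7216     1.4948]
x = (I − A)⁻¹ d = adj(I−A)·d / det(I−A), with det(I−A) = 0.4365:
  x_1 = (0.6850·370 + 0.4000·170 + 0.2050·160) / 0.4365 = 354.25 / 0.4365 ≈ 811.569
  x_2 = (0.3825·370 + 0.7650·170 + 0.3375·160) / 0.4365 = 325.575 / 0.4365 ≈ 745.876
  x_3 = (0.1575·370 + 0.3150·170 + 0.6525·160) / 0.4365 = 216.225 / 0.4365 ≈ 495.361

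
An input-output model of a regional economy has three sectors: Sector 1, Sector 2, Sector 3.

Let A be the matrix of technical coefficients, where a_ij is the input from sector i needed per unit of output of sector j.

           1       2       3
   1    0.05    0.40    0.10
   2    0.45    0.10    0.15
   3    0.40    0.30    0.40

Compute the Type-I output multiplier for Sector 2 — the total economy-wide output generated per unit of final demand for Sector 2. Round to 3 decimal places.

I − A =
  [   0.95    -0.40    -0.10]
  [  -0.45     0.90    -0.15]
  [  -0.40    -0.30     0.60]
Cofactors of I−A, C_ij = (−1)^(i+j)·(minor ij) (rows/columns in the sector order above):
  C_11 = (0.90)(0.60) − (-0.15)(-0.30) = 0.4950
  C_12 = −[(-0.45)(0.60) − (-0.15)(-0.40)] = 0.3300
  C_13 = (-0.45)(-0.30) − (0.90)(-0.40) = 0.4950
  C_21 = −[(-0.40)(0.60) − (-0.10)(-0.30)] = 0.2700
  C_22 = (0.95)(0.60) − (-0.10)(-0.40) = 0.5300
  C_23 = −[(0.95)(-0.30) − (-0.40)(-0.40)] = 0.4450
  C_31 = (-0.40)(-0.15) − (-0.10)(0.90) = 0.1500
  C_32 = −[(0.95)(-0.15) − (-0.10)(-0.45)] = 0.1875
  C_33 = (0.95)(0.90) − (-0.40)(-0.45) = 0.6750
det(I−A) = Σ_j (I−A)_1j·C_1j = (0.95)(0.4950) + (-0.40)(0.3300) + (-0.10)(0.4950) = 0.28875
adj(I−A) = Cᵀ =
  [ 0.4950   0.2700   0.1500]
  [ 0.3300   0.5300   0.1875]
  [ 0.4950   0.4450   0.6750]
(I − A)⁻¹ = adj(I−A) / det(I−A) ≈
  [   1.7143     0.9351     0.5195]
  [   1.1429     1.8355     0.6494]
  [   1.7143     1.5411     2.3377]
The output multiplier for sector j is the column-j sum of the Leontief inverse (I − A)⁻¹ = adj(I−A) / det(I−A).
Column 2 of adj(I−A): (0.2700, 0.5300, 0.4450); det(I−A) = 0.28875.
m_2 = (0.2700 + 0.5300 + 0.4450) / 0.28875 = 1.245 / 0.28875 ≈ 4.312.

m_2 = 4.312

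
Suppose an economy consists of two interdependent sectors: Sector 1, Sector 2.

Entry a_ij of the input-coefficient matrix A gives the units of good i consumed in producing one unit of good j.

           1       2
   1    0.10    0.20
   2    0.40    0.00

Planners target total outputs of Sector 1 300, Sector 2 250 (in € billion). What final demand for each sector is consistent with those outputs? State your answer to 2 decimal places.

d_1 = 220.00, d_2 = 130.00

I − A =
  [   0.90    -0.20]
  [  -0.40     1.00]
d = (I − A) x:
  d_1 = (+0.90)·300 + (-0.20)·250 = 220.00
  d_2 = (-0.40)·300 + (+1.00)·250 = 130.00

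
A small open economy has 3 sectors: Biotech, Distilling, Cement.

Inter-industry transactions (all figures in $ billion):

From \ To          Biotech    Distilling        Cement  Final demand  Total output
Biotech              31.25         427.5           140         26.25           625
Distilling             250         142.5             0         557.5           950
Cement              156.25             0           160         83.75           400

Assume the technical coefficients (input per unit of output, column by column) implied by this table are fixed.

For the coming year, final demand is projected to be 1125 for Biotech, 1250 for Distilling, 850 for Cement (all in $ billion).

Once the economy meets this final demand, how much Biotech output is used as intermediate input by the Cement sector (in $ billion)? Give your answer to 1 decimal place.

Technical coefficients a_ij = z_ij / X_j:
  a_11 = 31.25/625 = 0.05, a_21 = 250/625 = 0.40, a_31 = 156.25/625 = 0.25
  a_12 = 427.5/950 = 0.45, a_22 = 142.5/950 = 0.15, a_32 = 0/950 = 0.00
  a_13 = 140/400 = 0.35, a_23 = 0/400 = 0.00, a_33 = 160/400 = 0.40
I − A =
  [   0.95    -0.45    -0.35]
  [  -0.40     0.85     0.00]
  [  -0.25     0.00     0.60]
Cofactors of I−A, C_ij = (−1)^(i+j)·(minor ij) (rows/columns in the sector order above):
  C_11 = (0.85)(0.60) − (0.00)(0.00) = 0.5100
  C_12 = −[(-0.40)(0.60) − (0.00)(-0.25)] = 0.2400
  C_13 = (-0.40)(0.00) − (0.85)(-0.25) = 0.2125
  C_21 = −[(-0.45)(0.60) − (-0.35)(0.00)] = 0.2700
  C_22 = (0.95)(0.60) − (-0.35)(-0.25) = 0.4825
  C_23 = −[(0.95)(0.00) − (-0.45)(-0.25)] = 0.1125
  C_31 = (-0.45)(0.00) − (-0.35)(0.85) = 0.2975
  C_32 = −[(0.95)(0.00) − (-0.35)(-0.40)] = 0.1400
  C_33 = (0.95)(0.85) − (-0.45)(-0.40) = 0.6275
det(I−A) = Σ_j (I−A)_1j·C_1j = (0.95)(0.5100) + (-0.45)(0.2400) + (-0.35)(0.2125) = 0.302125
adj(I−A) = Cᵀ =
  [ 0.5100   0.2700   0.2975]
  [ 0.2400   0.4825   0.1400]
  [ 0.2125   0.1125   0.6275]
(I − A)⁻¹ = adj(I−A) / det(I−A) ≈
  [   1.6880     0.8937     0.9847]
  [   0.7944     1.5970     0.4634]
  [   0.7034     0.3724     2.0770]
First solve x = (I − A)⁻¹ d = adj(I−A)·d / det(I−A); in particular x_3 = (0.2125·1125 + 0.1125·1250 + 0.6275·850) / 0.302125 = 913.0625 / 0.302125 ≈ 3022.135.
Intermediate flow from 1 to 3: z_13 = a_13 · x_3 = 0.35 × 913.0625 / 0.302125 = 319.571875 / 0.302125 ≈ 1057.7.

z_13 = 1057.7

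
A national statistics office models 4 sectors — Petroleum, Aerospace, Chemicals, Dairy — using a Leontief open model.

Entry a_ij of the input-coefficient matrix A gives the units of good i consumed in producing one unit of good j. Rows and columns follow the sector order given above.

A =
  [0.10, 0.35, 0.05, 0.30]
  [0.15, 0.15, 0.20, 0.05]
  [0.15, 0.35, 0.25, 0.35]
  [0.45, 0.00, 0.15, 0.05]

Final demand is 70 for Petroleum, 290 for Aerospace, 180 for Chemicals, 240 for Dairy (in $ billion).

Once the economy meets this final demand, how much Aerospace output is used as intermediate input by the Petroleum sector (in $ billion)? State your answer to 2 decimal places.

I − A =
  [   0.90    -0.35    -0.05    -0.30]
  [  -0.15     0.85    -0.20    -0.05]
  [  -0.15    -0.35     0.75    -0.35]
  [  -0.45     0.00    -0.15     0.95]
Compute the cofactors C_ij = (−1)^(i+j)·(3×3 minor ij) of I−A; the adjugate is their transpose:
adj(I−A) = Cᵀ =
  [ 0.491875   0.263375   0.147750   0.223625]
  [ 0.177000   0.471000   0.165750   0.141750]
  [ 0.312750   0.357000   0.554250   0.321750]
  [ 0.282375   0.181125   0.157500   0.451875]
det(I−A) = Σ_j (I−A)_1j·C_1j = (0.90)(0.491875) + (-0.35)(0.177000) + (-0.05)(0.312750) + (-0.30)(0.282375) = 0.2803875
(I − A)⁻¹ = adj(I−A) / det(I−A) ≈
  [   1.7543     0.9393     0.5269     0.7976]
  [   0.6313     1.6798     0.5911     0.5056]
  [   1.1154     1.2732     1.9767     1.1475]
  [   1.0071     0.6460     0.5617     1.6116]
First solve x = (I − A)⁻¹ d = adj(I−A)·d / det(I−A); in particular x_P = (0.491875·70 + 0.263375·290 + 0.147750·180 + 0.223625·240) / 0.2803875 = 191.075 / 0.2803875 ≈ 681.4676.
Intermediate flow from A to P: z_AP = a_AP · x_P = 0.15 × 191.075 / 0.2803875 = 28.66125 / 0.2803875 ≈ 102.22.

z_AP = 102.22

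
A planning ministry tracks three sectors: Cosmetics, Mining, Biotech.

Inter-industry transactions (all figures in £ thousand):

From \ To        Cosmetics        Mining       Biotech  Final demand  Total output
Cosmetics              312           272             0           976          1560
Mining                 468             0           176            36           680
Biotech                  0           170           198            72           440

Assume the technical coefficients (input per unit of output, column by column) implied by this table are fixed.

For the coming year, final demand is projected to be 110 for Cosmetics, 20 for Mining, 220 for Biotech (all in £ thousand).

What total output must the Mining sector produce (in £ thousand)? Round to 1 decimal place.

x_M = 331.1

Technical coefficients a_ij = z_ij / X_j:
  a_CC = 312/1560 = 0.20, a_MC = 468/1560 = 0.30, a_BC = 0/1560 = 0.00
  a_CM = 272/680 = 0.40, a_MM = 0/680 = 0.00, a_BM = 170/680 = 0.25
  a_CB = 0/440 = 0.00, a_MB = 176/440 = 0.40, a_BB = 198/440 = 0.45
I − A =
  [   0.80    -0.40     0.00]
  [  -0.30     1.00    -0.40]
  [   0.00    -0.25     0.55]
Cofactors of I−A, C_ij = (−1)^(i+j)·(minor ij) (rows/columns in the sector order above):
  C_11 = (1.00)(0.55) − (-0.40)(-0.25) = 0.4500
  C_12 = −[(-0.30)(0.55) − (-0.40)(0.00)] = 0.1650
  C_13 = (-0.30)(-0.25) − (1.00)(0.00) = 0.0750
  C_21 = −[(-0.40)(0.55) − (0.00)(-0.25)] = 0.2200
  C_22 = (0.80)(0.55) − (0.00)(0.00) = 0.4400
  C_23 = −[(0.80)(-0.25) − (-0.40)(0.00)] = 0.2000
  C_31 = (-0.40)(-0.40) − (0.00)(1.00) = 0.1600
  C_32 = −[(0.80)(-0.40) − (0.00)(-0.30)] = 0.3200
  C_33 = (0.80)(1.00) − (-0.40)(-0.30) = 0.6800
det(I−A) = Σ_j (I−A)_1j·C_1j = (0.80)(0.4500) + (-0.40)(0.1650) + (0.00)(0.0750) = 0.2940
adj(I−A) = Cᵀ =
  [ 0.4500   0.2200   0.1600]
  [ 0.1650   0.4400   0.3200]
  [ 0.0750   0.2000   0.6800]
(I − A)⁻¹ = adj(I−A) / det(I−A) ≈
  [   1.5306     0.7483     0.5442]
  [   0.5612     1.4966     1.0884]
  [   0.2551     0.6803     2.3129]
x = (I − A)⁻¹ d = adj(I−A)·d / det(I−A), with det(I−A) = 0.2940:
  x_C = (0.4500·110 + 0.2200·20 + 0.1600·220) / 0.2940 = 89.10 / 0.2940 ≈ 303.1
  x_M = (0.1650·110 + 0.4400·20 + 0.3200·220) / 0.2940 = 97.35 / 0.2940 ≈ 331.1
  x_B = (0.0750·110 + 0.2000·20 + 0.6800·220) / 0.2940 = 161.85 / 0.2940 ≈ 550.5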